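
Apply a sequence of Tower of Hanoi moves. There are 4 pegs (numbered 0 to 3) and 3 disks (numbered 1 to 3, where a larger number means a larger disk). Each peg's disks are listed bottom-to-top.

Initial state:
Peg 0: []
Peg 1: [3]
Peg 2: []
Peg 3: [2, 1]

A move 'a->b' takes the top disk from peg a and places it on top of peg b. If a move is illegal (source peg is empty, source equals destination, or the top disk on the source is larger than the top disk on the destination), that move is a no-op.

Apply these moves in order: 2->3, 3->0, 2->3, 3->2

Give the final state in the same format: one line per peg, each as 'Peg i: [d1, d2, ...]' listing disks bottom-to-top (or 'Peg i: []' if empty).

Answer: Peg 0: [1]
Peg 1: [3]
Peg 2: [2]
Peg 3: []

Derivation:
After move 1 (2->3):
Peg 0: []
Peg 1: [3]
Peg 2: []
Peg 3: [2, 1]

After move 2 (3->0):
Peg 0: [1]
Peg 1: [3]
Peg 2: []
Peg 3: [2]

After move 3 (2->3):
Peg 0: [1]
Peg 1: [3]
Peg 2: []
Peg 3: [2]

After move 4 (3->2):
Peg 0: [1]
Peg 1: [3]
Peg 2: [2]
Peg 3: []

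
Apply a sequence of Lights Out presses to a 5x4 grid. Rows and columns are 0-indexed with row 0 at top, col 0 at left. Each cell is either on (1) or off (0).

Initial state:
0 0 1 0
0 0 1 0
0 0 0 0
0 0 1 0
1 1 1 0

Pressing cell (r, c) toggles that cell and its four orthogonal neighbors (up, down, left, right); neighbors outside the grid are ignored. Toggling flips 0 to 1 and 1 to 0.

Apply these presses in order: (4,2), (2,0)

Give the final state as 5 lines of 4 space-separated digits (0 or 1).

After press 1 at (4,2):
0 0 1 0
0 0 1 0
0 0 0 0
0 0 0 0
1 0 0 1

After press 2 at (2,0):
0 0 1 0
1 0 1 0
1 1 0 0
1 0 0 0
1 0 0 1

Answer: 0 0 1 0
1 0 1 0
1 1 0 0
1 0 0 0
1 0 0 1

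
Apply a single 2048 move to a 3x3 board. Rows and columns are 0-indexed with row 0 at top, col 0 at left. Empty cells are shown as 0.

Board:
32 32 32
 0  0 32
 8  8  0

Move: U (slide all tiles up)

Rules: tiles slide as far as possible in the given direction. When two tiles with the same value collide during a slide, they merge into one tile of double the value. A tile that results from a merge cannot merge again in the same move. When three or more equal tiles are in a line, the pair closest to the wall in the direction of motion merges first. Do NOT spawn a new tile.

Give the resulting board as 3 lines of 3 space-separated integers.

Slide up:
col 0: [32, 0, 8] -> [32, 8, 0]
col 1: [32, 0, 8] -> [32, 8, 0]
col 2: [32, 32, 0] -> [64, 0, 0]

Answer: 32 32 64
 8  8  0
 0  0  0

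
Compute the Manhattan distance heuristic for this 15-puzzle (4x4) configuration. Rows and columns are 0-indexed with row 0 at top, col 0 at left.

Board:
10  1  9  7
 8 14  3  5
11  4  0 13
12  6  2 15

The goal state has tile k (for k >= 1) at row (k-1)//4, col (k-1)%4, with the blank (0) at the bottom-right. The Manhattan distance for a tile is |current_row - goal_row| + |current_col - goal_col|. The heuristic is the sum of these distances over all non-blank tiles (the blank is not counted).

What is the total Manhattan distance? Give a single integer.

Tile 10: at (0,0), goal (2,1), distance |0-2|+|0-1| = 3
Tile 1: at (0,1), goal (0,0), distance |0-0|+|1-0| = 1
Tile 9: at (0,2), goal (2,0), distance |0-2|+|2-0| = 4
Tile 7: at (0,3), goal (1,2), distance |0-1|+|3-2| = 2
Tile 8: at (1,0), goal (1,3), distance |1-1|+|0-3| = 3
Tile 14: at (1,1), goal (3,1), distance |1-3|+|1-1| = 2
Tile 3: at (1,2), goal (0,2), distance |1-0|+|2-2| = 1
Tile 5: at (1,3), goal (1,0), distance |1-1|+|3-0| = 3
Tile 11: at (2,0), goal (2,2), distance |2-2|+|0-2| = 2
Tile 4: at (2,1), goal (0,3), distance |2-0|+|1-3| = 4
Tile 13: at (2,3), goal (3,0), distance |2-3|+|3-0| = 4
Tile 12: at (3,0), goal (2,3), distance |3-2|+|0-3| = 4
Tile 6: at (3,1), goal (1,1), distance |3-1|+|1-1| = 2
Tile 2: at (3,2), goal (0,1), distance |3-0|+|2-1| = 4
Tile 15: at (3,3), goal (3,2), distance |3-3|+|3-2| = 1
Sum: 3 + 1 + 4 + 2 + 3 + 2 + 1 + 3 + 2 + 4 + 4 + 4 + 2 + 4 + 1 = 40

Answer: 40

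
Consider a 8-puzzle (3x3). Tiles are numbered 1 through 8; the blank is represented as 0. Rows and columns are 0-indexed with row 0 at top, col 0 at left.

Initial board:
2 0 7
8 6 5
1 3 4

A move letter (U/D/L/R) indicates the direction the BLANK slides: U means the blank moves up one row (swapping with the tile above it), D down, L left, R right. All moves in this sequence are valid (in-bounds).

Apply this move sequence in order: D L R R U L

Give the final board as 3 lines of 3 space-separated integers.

After move 1 (D):
2 6 7
8 0 5
1 3 4

After move 2 (L):
2 6 7
0 8 5
1 3 4

After move 3 (R):
2 6 7
8 0 5
1 3 4

After move 4 (R):
2 6 7
8 5 0
1 3 4

After move 5 (U):
2 6 0
8 5 7
1 3 4

After move 6 (L):
2 0 6
8 5 7
1 3 4

Answer: 2 0 6
8 5 7
1 3 4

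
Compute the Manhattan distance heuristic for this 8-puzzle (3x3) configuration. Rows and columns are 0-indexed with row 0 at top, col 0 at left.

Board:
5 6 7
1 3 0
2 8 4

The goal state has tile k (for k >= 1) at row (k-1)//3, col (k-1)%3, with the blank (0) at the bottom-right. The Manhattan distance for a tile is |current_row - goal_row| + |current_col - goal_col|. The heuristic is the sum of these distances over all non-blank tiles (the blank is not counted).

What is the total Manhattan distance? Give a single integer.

Tile 5: (0,0)->(1,1) = 2
Tile 6: (0,1)->(1,2) = 2
Tile 7: (0,2)->(2,0) = 4
Tile 1: (1,0)->(0,0) = 1
Tile 3: (1,1)->(0,2) = 2
Tile 2: (2,0)->(0,1) = 3
Tile 8: (2,1)->(2,1) = 0
Tile 4: (2,2)->(1,0) = 3
Sum: 2 + 2 + 4 + 1 + 2 + 3 + 0 + 3 = 17

Answer: 17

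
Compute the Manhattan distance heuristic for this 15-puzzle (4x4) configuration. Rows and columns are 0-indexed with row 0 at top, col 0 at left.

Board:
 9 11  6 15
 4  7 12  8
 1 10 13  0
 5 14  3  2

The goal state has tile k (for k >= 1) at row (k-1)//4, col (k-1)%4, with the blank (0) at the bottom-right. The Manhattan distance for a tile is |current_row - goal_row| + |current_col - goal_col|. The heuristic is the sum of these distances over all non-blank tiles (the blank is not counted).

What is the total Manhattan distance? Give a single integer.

Tile 9: (0,0)->(2,0) = 2
Tile 11: (0,1)->(2,2) = 3
Tile 6: (0,2)->(1,1) = 2
Tile 15: (0,3)->(3,2) = 4
Tile 4: (1,0)->(0,3) = 4
Tile 7: (1,1)->(1,2) = 1
Tile 12: (1,2)->(2,3) = 2
Tile 8: (1,3)->(1,3) = 0
Tile 1: (2,0)->(0,0) = 2
Tile 10: (2,1)->(2,1) = 0
Tile 13: (2,2)->(3,0) = 3
Tile 5: (3,0)->(1,0) = 2
Tile 14: (3,1)->(3,1) = 0
Tile 3: (3,2)->(0,2) = 3
Tile 2: (3,3)->(0,1) = 5
Sum: 2 + 3 + 2 + 4 + 4 + 1 + 2 + 0 + 2 + 0 + 3 + 2 + 0 + 3 + 5 = 33

Answer: 33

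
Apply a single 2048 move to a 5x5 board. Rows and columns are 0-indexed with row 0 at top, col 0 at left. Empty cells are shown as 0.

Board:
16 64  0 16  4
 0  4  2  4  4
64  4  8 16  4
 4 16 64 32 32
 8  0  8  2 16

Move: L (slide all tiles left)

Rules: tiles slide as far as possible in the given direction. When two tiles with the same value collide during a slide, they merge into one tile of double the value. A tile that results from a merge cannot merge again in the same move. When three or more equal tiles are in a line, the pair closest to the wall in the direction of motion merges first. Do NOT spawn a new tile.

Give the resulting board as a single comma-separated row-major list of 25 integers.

Answer: 16, 64, 16, 4, 0, 4, 2, 8, 0, 0, 64, 4, 8, 16, 4, 4, 16, 64, 64, 0, 16, 2, 16, 0, 0

Derivation:
Slide left:
row 0: [16, 64, 0, 16, 4] -> [16, 64, 16, 4, 0]
row 1: [0, 4, 2, 4, 4] -> [4, 2, 8, 0, 0]
row 2: [64, 4, 8, 16, 4] -> [64, 4, 8, 16, 4]
row 3: [4, 16, 64, 32, 32] -> [4, 16, 64, 64, 0]
row 4: [8, 0, 8, 2, 16] -> [16, 2, 16, 0, 0]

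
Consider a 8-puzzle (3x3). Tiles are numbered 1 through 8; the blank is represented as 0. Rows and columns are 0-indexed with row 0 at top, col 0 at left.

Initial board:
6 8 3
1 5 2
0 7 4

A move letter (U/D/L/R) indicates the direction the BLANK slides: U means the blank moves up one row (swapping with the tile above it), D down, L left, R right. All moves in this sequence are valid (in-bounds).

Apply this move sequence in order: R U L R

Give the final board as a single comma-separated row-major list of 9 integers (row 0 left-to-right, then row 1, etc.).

After move 1 (R):
6 8 3
1 5 2
7 0 4

After move 2 (U):
6 8 3
1 0 2
7 5 4

After move 3 (L):
6 8 3
0 1 2
7 5 4

After move 4 (R):
6 8 3
1 0 2
7 5 4

Answer: 6, 8, 3, 1, 0, 2, 7, 5, 4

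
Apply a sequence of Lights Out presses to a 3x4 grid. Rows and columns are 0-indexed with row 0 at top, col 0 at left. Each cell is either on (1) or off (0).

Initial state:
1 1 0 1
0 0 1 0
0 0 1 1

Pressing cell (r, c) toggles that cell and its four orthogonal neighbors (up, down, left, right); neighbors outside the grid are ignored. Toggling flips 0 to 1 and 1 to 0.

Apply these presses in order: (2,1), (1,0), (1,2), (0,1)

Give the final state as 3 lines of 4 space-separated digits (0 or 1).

Answer: 1 0 0 1
1 0 0 1
0 1 1 1

Derivation:
After press 1 at (2,1):
1 1 0 1
0 1 1 0
1 1 0 1

After press 2 at (1,0):
0 1 0 1
1 0 1 0
0 1 0 1

After press 3 at (1,2):
0 1 1 1
1 1 0 1
0 1 1 1

After press 4 at (0,1):
1 0 0 1
1 0 0 1
0 1 1 1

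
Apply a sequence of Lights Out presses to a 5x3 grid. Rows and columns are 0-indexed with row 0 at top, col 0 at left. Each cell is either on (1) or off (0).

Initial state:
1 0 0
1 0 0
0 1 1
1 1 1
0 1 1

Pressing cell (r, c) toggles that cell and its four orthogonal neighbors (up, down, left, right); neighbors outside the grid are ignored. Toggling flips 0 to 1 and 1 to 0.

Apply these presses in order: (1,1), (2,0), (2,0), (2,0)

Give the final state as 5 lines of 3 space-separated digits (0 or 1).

Answer: 1 1 0
1 1 1
1 1 1
0 1 1
0 1 1

Derivation:
After press 1 at (1,1):
1 1 0
0 1 1
0 0 1
1 1 1
0 1 1

After press 2 at (2,0):
1 1 0
1 1 1
1 1 1
0 1 1
0 1 1

After press 3 at (2,0):
1 1 0
0 1 1
0 0 1
1 1 1
0 1 1

After press 4 at (2,0):
1 1 0
1 1 1
1 1 1
0 1 1
0 1 1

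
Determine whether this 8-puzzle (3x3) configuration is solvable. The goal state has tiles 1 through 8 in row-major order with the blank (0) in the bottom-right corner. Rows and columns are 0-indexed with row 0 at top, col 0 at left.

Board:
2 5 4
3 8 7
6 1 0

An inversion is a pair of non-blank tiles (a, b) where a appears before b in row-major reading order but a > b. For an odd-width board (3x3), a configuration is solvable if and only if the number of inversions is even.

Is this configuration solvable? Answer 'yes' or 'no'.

Inversions (pairs i<j in row-major order where tile[i] > tile[j] > 0): 13
13 is odd, so the puzzle is not solvable.

Answer: no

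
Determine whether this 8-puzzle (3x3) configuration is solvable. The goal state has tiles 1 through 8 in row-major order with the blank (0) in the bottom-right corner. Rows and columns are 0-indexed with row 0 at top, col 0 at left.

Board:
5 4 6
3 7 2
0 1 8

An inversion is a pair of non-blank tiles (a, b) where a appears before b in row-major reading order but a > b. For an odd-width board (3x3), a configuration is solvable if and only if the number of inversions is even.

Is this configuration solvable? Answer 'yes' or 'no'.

Answer: no

Derivation:
Inversions (pairs i<j in row-major order where tile[i] > tile[j] > 0): 15
15 is odd, so the puzzle is not solvable.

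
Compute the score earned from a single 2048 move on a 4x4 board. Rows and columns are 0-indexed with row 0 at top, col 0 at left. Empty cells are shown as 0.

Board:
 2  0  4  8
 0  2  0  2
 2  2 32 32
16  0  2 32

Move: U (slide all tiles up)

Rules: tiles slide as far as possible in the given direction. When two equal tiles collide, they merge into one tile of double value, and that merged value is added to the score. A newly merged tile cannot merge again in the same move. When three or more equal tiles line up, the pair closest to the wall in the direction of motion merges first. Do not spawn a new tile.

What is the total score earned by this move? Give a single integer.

Slide up:
col 0: [2, 0, 2, 16] -> [4, 16, 0, 0]  score +4 (running 4)
col 1: [0, 2, 2, 0] -> [4, 0, 0, 0]  score +4 (running 8)
col 2: [4, 0, 32, 2] -> [4, 32, 2, 0]  score +0 (running 8)
col 3: [8, 2, 32, 32] -> [8, 2, 64, 0]  score +64 (running 72)
Board after move:
 4  4  4  8
16  0 32  2
 0  0  2 64
 0  0  0  0

Answer: 72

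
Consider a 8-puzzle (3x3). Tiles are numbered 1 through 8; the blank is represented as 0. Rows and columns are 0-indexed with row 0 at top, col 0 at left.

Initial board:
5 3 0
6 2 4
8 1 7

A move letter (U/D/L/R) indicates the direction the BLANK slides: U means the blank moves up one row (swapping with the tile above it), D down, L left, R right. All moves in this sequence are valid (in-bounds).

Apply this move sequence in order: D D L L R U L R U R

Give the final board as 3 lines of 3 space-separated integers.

Answer: 5 4 0
6 3 7
8 2 1

Derivation:
After move 1 (D):
5 3 4
6 2 0
8 1 7

After move 2 (D):
5 3 4
6 2 7
8 1 0

After move 3 (L):
5 3 4
6 2 7
8 0 1

After move 4 (L):
5 3 4
6 2 7
0 8 1

After move 5 (R):
5 3 4
6 2 7
8 0 1

After move 6 (U):
5 3 4
6 0 7
8 2 1

After move 7 (L):
5 3 4
0 6 7
8 2 1

After move 8 (R):
5 3 4
6 0 7
8 2 1

After move 9 (U):
5 0 4
6 3 7
8 2 1

After move 10 (R):
5 4 0
6 3 7
8 2 1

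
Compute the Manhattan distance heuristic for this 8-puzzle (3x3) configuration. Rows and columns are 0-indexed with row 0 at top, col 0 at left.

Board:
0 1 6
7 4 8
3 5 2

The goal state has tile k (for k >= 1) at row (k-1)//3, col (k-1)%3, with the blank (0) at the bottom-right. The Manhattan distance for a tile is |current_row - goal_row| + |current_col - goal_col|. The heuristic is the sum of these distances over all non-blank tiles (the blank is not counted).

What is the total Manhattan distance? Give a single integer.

Tile 1: at (0,1), goal (0,0), distance |0-0|+|1-0| = 1
Tile 6: at (0,2), goal (1,2), distance |0-1|+|2-2| = 1
Tile 7: at (1,0), goal (2,0), distance |1-2|+|0-0| = 1
Tile 4: at (1,1), goal (1,0), distance |1-1|+|1-0| = 1
Tile 8: at (1,2), goal (2,1), distance |1-2|+|2-1| = 2
Tile 3: at (2,0), goal (0,2), distance |2-0|+|0-2| = 4
Tile 5: at (2,1), goal (1,1), distance |2-1|+|1-1| = 1
Tile 2: at (2,2), goal (0,1), distance |2-0|+|2-1| = 3
Sum: 1 + 1 + 1 + 1 + 2 + 4 + 1 + 3 = 14

Answer: 14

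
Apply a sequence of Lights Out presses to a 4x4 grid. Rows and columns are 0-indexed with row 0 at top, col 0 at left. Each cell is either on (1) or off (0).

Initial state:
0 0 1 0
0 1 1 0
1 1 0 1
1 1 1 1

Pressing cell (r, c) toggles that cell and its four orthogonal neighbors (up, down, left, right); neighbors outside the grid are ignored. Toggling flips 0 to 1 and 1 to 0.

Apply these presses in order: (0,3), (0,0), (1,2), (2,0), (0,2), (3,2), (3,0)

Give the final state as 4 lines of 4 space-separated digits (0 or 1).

Answer: 1 0 0 0
0 0 1 0
1 0 0 1
1 1 0 0

Derivation:
After press 1 at (0,3):
0 0 0 1
0 1 1 1
1 1 0 1
1 1 1 1

After press 2 at (0,0):
1 1 0 1
1 1 1 1
1 1 0 1
1 1 1 1

After press 3 at (1,2):
1 1 1 1
1 0 0 0
1 1 1 1
1 1 1 1

After press 4 at (2,0):
1 1 1 1
0 0 0 0
0 0 1 1
0 1 1 1

After press 5 at (0,2):
1 0 0 0
0 0 1 0
0 0 1 1
0 1 1 1

After press 6 at (3,2):
1 0 0 0
0 0 1 0
0 0 0 1
0 0 0 0

After press 7 at (3,0):
1 0 0 0
0 0 1 0
1 0 0 1
1 1 0 0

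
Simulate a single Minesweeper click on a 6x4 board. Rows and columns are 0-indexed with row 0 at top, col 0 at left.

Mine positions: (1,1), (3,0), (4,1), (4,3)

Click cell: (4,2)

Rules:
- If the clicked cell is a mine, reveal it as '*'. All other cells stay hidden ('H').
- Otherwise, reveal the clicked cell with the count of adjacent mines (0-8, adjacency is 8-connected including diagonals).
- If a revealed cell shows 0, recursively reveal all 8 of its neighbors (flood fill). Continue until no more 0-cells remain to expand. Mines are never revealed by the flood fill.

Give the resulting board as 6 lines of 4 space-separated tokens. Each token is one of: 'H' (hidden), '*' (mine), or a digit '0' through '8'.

H H H H
H H H H
H H H H
H H H H
H H 2 H
H H H H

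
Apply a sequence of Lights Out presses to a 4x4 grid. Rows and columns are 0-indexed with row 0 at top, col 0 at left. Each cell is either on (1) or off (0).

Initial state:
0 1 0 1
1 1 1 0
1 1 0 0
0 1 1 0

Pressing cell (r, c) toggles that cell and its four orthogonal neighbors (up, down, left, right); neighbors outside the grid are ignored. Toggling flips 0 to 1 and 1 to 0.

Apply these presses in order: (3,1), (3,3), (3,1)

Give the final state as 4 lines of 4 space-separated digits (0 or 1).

Answer: 0 1 0 1
1 1 1 0
1 1 0 1
0 1 0 1

Derivation:
After press 1 at (3,1):
0 1 0 1
1 1 1 0
1 0 0 0
1 0 0 0

After press 2 at (3,3):
0 1 0 1
1 1 1 0
1 0 0 1
1 0 1 1

After press 3 at (3,1):
0 1 0 1
1 1 1 0
1 1 0 1
0 1 0 1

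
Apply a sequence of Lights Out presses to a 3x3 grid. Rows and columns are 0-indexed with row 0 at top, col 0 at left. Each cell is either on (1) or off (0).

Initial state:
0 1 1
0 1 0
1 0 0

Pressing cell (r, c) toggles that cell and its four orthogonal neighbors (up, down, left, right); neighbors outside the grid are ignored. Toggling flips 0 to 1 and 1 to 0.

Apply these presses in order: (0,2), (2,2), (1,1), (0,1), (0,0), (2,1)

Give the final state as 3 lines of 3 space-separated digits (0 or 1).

After press 1 at (0,2):
0 0 0
0 1 1
1 0 0

After press 2 at (2,2):
0 0 0
0 1 0
1 1 1

After press 3 at (1,1):
0 1 0
1 0 1
1 0 1

After press 4 at (0,1):
1 0 1
1 1 1
1 0 1

After press 5 at (0,0):
0 1 1
0 1 1
1 0 1

After press 6 at (2,1):
0 1 1
0 0 1
0 1 0

Answer: 0 1 1
0 0 1
0 1 0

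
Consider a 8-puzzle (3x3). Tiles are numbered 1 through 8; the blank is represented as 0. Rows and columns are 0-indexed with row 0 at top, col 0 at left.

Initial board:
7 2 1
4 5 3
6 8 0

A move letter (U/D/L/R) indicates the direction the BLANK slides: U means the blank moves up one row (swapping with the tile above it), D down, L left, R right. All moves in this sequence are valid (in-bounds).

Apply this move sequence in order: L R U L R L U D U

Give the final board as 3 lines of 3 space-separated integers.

Answer: 7 0 1
4 2 5
6 8 3

Derivation:
After move 1 (L):
7 2 1
4 5 3
6 0 8

After move 2 (R):
7 2 1
4 5 3
6 8 0

After move 3 (U):
7 2 1
4 5 0
6 8 3

After move 4 (L):
7 2 1
4 0 5
6 8 3

After move 5 (R):
7 2 1
4 5 0
6 8 3

After move 6 (L):
7 2 1
4 0 5
6 8 3

After move 7 (U):
7 0 1
4 2 5
6 8 3

After move 8 (D):
7 2 1
4 0 5
6 8 3

After move 9 (U):
7 0 1
4 2 5
6 8 3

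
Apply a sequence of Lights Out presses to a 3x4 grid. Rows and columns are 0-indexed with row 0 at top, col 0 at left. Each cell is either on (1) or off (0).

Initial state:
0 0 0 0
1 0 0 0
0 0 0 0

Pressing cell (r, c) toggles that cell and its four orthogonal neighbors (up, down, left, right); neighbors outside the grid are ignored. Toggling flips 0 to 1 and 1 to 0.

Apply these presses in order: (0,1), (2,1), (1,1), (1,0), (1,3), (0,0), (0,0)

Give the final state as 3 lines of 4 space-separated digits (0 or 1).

Answer: 0 0 1 1
1 0 0 1
0 0 1 1

Derivation:
After press 1 at (0,1):
1 1 1 0
1 1 0 0
0 0 0 0

After press 2 at (2,1):
1 1 1 0
1 0 0 0
1 1 1 0

After press 3 at (1,1):
1 0 1 0
0 1 1 0
1 0 1 0

After press 4 at (1,0):
0 0 1 0
1 0 1 0
0 0 1 0

After press 5 at (1,3):
0 0 1 1
1 0 0 1
0 0 1 1

After press 6 at (0,0):
1 1 1 1
0 0 0 1
0 0 1 1

After press 7 at (0,0):
0 0 1 1
1 0 0 1
0 0 1 1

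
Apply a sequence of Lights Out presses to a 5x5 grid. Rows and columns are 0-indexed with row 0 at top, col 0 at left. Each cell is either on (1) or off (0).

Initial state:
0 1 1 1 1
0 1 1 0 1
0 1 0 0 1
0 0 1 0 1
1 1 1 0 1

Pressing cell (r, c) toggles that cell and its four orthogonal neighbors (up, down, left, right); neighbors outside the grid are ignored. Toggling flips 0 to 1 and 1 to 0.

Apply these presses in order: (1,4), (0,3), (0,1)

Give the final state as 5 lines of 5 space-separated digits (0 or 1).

Answer: 1 0 1 0 1
0 0 1 0 0
0 1 0 0 0
0 0 1 0 1
1 1 1 0 1

Derivation:
After press 1 at (1,4):
0 1 1 1 0
0 1 1 1 0
0 1 0 0 0
0 0 1 0 1
1 1 1 0 1

After press 2 at (0,3):
0 1 0 0 1
0 1 1 0 0
0 1 0 0 0
0 0 1 0 1
1 1 1 0 1

After press 3 at (0,1):
1 0 1 0 1
0 0 1 0 0
0 1 0 0 0
0 0 1 0 1
1 1 1 0 1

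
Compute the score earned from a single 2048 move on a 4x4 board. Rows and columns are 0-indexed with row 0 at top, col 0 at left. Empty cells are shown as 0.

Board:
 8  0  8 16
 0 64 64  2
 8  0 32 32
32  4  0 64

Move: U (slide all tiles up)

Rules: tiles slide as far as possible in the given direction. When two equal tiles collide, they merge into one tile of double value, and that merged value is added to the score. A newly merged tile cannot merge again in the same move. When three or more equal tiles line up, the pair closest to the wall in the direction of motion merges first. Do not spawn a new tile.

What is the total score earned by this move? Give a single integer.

Slide up:
col 0: [8, 0, 8, 32] -> [16, 32, 0, 0]  score +16 (running 16)
col 1: [0, 64, 0, 4] -> [64, 4, 0, 0]  score +0 (running 16)
col 2: [8, 64, 32, 0] -> [8, 64, 32, 0]  score +0 (running 16)
col 3: [16, 2, 32, 64] -> [16, 2, 32, 64]  score +0 (running 16)
Board after move:
16 64  8 16
32  4 64  2
 0  0 32 32
 0  0  0 64

Answer: 16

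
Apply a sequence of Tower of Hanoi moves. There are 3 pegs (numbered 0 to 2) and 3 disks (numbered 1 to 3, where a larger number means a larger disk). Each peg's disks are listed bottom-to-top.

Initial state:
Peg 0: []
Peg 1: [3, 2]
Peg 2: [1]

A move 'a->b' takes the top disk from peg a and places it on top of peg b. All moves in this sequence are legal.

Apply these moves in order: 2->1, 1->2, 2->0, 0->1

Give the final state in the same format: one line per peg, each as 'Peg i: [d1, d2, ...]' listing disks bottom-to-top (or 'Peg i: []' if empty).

Answer: Peg 0: []
Peg 1: [3, 2, 1]
Peg 2: []

Derivation:
After move 1 (2->1):
Peg 0: []
Peg 1: [3, 2, 1]
Peg 2: []

After move 2 (1->2):
Peg 0: []
Peg 1: [3, 2]
Peg 2: [1]

After move 3 (2->0):
Peg 0: [1]
Peg 1: [3, 2]
Peg 2: []

After move 4 (0->1):
Peg 0: []
Peg 1: [3, 2, 1]
Peg 2: []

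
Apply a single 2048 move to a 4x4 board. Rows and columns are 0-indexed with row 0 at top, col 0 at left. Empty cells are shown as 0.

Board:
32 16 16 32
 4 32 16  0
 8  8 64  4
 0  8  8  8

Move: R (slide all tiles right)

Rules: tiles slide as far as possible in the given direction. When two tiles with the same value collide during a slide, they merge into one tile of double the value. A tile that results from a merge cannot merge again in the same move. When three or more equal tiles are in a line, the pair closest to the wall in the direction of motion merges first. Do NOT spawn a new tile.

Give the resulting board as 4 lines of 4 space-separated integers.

Slide right:
row 0: [32, 16, 16, 32] -> [0, 32, 32, 32]
row 1: [4, 32, 16, 0] -> [0, 4, 32, 16]
row 2: [8, 8, 64, 4] -> [0, 16, 64, 4]
row 3: [0, 8, 8, 8] -> [0, 0, 8, 16]

Answer:  0 32 32 32
 0  4 32 16
 0 16 64  4
 0  0  8 16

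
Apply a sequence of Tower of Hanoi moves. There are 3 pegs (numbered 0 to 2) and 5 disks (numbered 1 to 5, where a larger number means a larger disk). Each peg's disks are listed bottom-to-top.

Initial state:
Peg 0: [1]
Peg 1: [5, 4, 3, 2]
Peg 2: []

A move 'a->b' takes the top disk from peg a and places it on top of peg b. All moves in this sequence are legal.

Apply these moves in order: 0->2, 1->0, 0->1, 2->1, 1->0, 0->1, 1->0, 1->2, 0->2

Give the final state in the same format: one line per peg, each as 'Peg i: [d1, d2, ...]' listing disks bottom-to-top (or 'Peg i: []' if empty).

After move 1 (0->2):
Peg 0: []
Peg 1: [5, 4, 3, 2]
Peg 2: [1]

After move 2 (1->0):
Peg 0: [2]
Peg 1: [5, 4, 3]
Peg 2: [1]

After move 3 (0->1):
Peg 0: []
Peg 1: [5, 4, 3, 2]
Peg 2: [1]

After move 4 (2->1):
Peg 0: []
Peg 1: [5, 4, 3, 2, 1]
Peg 2: []

After move 5 (1->0):
Peg 0: [1]
Peg 1: [5, 4, 3, 2]
Peg 2: []

After move 6 (0->1):
Peg 0: []
Peg 1: [5, 4, 3, 2, 1]
Peg 2: []

After move 7 (1->0):
Peg 0: [1]
Peg 1: [5, 4, 3, 2]
Peg 2: []

After move 8 (1->2):
Peg 0: [1]
Peg 1: [5, 4, 3]
Peg 2: [2]

After move 9 (0->2):
Peg 0: []
Peg 1: [5, 4, 3]
Peg 2: [2, 1]

Answer: Peg 0: []
Peg 1: [5, 4, 3]
Peg 2: [2, 1]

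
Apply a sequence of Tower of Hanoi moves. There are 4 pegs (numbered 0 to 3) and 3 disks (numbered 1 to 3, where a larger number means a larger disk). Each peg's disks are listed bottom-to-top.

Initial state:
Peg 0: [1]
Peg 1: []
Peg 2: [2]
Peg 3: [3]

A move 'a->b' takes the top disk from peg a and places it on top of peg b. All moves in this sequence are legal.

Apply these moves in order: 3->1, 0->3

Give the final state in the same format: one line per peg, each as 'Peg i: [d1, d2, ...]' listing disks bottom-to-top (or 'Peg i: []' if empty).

After move 1 (3->1):
Peg 0: [1]
Peg 1: [3]
Peg 2: [2]
Peg 3: []

After move 2 (0->3):
Peg 0: []
Peg 1: [3]
Peg 2: [2]
Peg 3: [1]

Answer: Peg 0: []
Peg 1: [3]
Peg 2: [2]
Peg 3: [1]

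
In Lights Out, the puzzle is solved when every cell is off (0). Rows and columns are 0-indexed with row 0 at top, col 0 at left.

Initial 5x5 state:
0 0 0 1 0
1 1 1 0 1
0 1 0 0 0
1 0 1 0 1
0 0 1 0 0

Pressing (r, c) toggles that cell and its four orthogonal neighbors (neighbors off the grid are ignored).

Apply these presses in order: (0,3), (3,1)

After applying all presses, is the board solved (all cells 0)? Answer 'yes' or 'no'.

Answer: no

Derivation:
After press 1 at (0,3):
0 0 1 0 1
1 1 1 1 1
0 1 0 0 0
1 0 1 0 1
0 0 1 0 0

After press 2 at (3,1):
0 0 1 0 1
1 1 1 1 1
0 0 0 0 0
0 1 0 0 1
0 1 1 0 0

Lights still on: 11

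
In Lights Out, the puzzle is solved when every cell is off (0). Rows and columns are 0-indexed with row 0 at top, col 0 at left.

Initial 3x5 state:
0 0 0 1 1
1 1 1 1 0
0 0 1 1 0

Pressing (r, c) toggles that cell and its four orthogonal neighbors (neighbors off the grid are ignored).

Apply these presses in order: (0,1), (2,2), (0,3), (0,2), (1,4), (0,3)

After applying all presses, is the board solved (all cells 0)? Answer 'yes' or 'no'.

After press 1 at (0,1):
1 1 1 1 1
1 0 1 1 0
0 0 1 1 0

After press 2 at (2,2):
1 1 1 1 1
1 0 0 1 0
0 1 0 0 0

After press 3 at (0,3):
1 1 0 0 0
1 0 0 0 0
0 1 0 0 0

After press 4 at (0,2):
1 0 1 1 0
1 0 1 0 0
0 1 0 0 0

After press 5 at (1,4):
1 0 1 1 1
1 0 1 1 1
0 1 0 0 1

After press 6 at (0,3):
1 0 0 0 0
1 0 1 0 1
0 1 0 0 1

Lights still on: 6

Answer: no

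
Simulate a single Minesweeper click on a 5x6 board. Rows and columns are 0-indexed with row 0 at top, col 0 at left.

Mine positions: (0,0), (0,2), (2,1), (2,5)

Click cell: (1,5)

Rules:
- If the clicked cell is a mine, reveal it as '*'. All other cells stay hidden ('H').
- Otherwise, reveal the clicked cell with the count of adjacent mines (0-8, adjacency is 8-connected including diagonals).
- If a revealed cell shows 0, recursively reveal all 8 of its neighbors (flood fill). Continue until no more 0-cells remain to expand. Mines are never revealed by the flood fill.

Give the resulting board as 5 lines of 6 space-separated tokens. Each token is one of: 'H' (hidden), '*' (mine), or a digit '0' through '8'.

H H H H H H
H H H H H 1
H H H H H H
H H H H H H
H H H H H H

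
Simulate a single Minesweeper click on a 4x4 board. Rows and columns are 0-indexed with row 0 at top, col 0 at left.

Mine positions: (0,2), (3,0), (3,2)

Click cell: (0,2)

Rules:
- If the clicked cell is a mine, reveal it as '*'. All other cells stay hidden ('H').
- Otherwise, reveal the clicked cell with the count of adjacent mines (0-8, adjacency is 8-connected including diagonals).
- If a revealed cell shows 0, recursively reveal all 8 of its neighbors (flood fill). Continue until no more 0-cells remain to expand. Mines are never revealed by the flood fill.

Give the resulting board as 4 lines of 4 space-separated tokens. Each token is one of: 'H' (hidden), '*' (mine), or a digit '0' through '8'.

H H * H
H H H H
H H H H
H H H H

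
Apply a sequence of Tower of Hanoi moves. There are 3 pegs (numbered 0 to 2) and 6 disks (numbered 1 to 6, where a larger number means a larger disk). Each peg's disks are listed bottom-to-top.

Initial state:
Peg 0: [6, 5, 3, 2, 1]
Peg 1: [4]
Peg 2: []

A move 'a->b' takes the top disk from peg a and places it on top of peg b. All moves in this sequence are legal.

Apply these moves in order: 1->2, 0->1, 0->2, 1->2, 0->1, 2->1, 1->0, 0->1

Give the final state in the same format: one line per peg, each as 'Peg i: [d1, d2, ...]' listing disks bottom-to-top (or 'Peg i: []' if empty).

After move 1 (1->2):
Peg 0: [6, 5, 3, 2, 1]
Peg 1: []
Peg 2: [4]

After move 2 (0->1):
Peg 0: [6, 5, 3, 2]
Peg 1: [1]
Peg 2: [4]

After move 3 (0->2):
Peg 0: [6, 5, 3]
Peg 1: [1]
Peg 2: [4, 2]

After move 4 (1->2):
Peg 0: [6, 5, 3]
Peg 1: []
Peg 2: [4, 2, 1]

After move 5 (0->1):
Peg 0: [6, 5]
Peg 1: [3]
Peg 2: [4, 2, 1]

After move 6 (2->1):
Peg 0: [6, 5]
Peg 1: [3, 1]
Peg 2: [4, 2]

After move 7 (1->0):
Peg 0: [6, 5, 1]
Peg 1: [3]
Peg 2: [4, 2]

After move 8 (0->1):
Peg 0: [6, 5]
Peg 1: [3, 1]
Peg 2: [4, 2]

Answer: Peg 0: [6, 5]
Peg 1: [3, 1]
Peg 2: [4, 2]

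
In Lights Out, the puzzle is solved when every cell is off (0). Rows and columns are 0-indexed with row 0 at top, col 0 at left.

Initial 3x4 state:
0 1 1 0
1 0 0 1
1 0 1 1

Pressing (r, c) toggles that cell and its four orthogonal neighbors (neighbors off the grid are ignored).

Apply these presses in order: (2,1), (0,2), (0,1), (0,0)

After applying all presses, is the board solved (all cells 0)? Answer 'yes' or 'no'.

Answer: no

Derivation:
After press 1 at (2,1):
0 1 1 0
1 1 0 1
0 1 0 1

After press 2 at (0,2):
0 0 0 1
1 1 1 1
0 1 0 1

After press 3 at (0,1):
1 1 1 1
1 0 1 1
0 1 0 1

After press 4 at (0,0):
0 0 1 1
0 0 1 1
0 1 0 1

Lights still on: 6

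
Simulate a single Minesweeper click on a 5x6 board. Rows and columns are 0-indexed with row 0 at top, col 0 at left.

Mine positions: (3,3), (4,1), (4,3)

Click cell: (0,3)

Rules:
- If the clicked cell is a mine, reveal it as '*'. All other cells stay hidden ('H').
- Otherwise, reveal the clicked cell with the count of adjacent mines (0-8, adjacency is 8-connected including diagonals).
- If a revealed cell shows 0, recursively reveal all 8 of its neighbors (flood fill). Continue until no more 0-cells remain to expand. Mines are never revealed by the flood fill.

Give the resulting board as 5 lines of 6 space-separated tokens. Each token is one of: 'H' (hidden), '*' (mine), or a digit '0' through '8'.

0 0 0 0 0 0
0 0 0 0 0 0
0 0 1 1 1 0
1 1 3 H 2 0
H H H H 2 0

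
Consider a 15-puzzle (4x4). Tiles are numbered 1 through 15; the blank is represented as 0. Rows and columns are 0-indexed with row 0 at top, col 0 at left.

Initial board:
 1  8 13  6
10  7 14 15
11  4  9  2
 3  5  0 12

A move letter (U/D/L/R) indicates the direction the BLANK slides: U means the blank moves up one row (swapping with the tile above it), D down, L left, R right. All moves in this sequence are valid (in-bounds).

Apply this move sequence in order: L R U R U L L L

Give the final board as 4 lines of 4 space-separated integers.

Answer:  1  8 13  6
 0 10  7 14
11  4  2 15
 3  5  9 12

Derivation:
After move 1 (L):
 1  8 13  6
10  7 14 15
11  4  9  2
 3  0  5 12

After move 2 (R):
 1  8 13  6
10  7 14 15
11  4  9  2
 3  5  0 12

After move 3 (U):
 1  8 13  6
10  7 14 15
11  4  0  2
 3  5  9 12

After move 4 (R):
 1  8 13  6
10  7 14 15
11  4  2  0
 3  5  9 12

After move 5 (U):
 1  8 13  6
10  7 14  0
11  4  2 15
 3  5  9 12

After move 6 (L):
 1  8 13  6
10  7  0 14
11  4  2 15
 3  5  9 12

After move 7 (L):
 1  8 13  6
10  0  7 14
11  4  2 15
 3  5  9 12

After move 8 (L):
 1  8 13  6
 0 10  7 14
11  4  2 15
 3  5  9 12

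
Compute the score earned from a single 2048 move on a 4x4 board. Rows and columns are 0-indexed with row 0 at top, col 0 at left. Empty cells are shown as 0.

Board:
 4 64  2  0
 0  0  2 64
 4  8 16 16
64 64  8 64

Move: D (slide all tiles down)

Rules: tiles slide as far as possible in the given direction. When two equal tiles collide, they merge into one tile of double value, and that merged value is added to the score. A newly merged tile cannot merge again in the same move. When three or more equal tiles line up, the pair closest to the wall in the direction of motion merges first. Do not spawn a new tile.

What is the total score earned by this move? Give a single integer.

Answer: 12

Derivation:
Slide down:
col 0: [4, 0, 4, 64] -> [0, 0, 8, 64]  score +8 (running 8)
col 1: [64, 0, 8, 64] -> [0, 64, 8, 64]  score +0 (running 8)
col 2: [2, 2, 16, 8] -> [0, 4, 16, 8]  score +4 (running 12)
col 3: [0, 64, 16, 64] -> [0, 64, 16, 64]  score +0 (running 12)
Board after move:
 0  0  0  0
 0 64  4 64
 8  8 16 16
64 64  8 64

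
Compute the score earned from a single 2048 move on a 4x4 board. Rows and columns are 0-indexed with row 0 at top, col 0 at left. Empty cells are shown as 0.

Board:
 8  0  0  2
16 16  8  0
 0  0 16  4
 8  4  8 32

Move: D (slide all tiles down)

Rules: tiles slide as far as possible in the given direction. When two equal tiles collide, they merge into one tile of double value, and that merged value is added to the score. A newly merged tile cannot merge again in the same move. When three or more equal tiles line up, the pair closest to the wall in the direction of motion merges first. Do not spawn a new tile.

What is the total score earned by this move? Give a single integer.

Slide down:
col 0: [8, 16, 0, 8] -> [0, 8, 16, 8]  score +0 (running 0)
col 1: [0, 16, 0, 4] -> [0, 0, 16, 4]  score +0 (running 0)
col 2: [0, 8, 16, 8] -> [0, 8, 16, 8]  score +0 (running 0)
col 3: [2, 0, 4, 32] -> [0, 2, 4, 32]  score +0 (running 0)
Board after move:
 0  0  0  0
 8  0  8  2
16 16 16  4
 8  4  8 32

Answer: 0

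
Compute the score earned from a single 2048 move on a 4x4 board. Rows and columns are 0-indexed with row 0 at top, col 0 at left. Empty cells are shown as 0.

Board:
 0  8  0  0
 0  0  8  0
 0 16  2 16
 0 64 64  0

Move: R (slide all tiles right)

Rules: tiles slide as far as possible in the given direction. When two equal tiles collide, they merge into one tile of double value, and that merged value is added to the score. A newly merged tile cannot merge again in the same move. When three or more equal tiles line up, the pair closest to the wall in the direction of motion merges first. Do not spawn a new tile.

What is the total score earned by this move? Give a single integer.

Slide right:
row 0: [0, 8, 0, 0] -> [0, 0, 0, 8]  score +0 (running 0)
row 1: [0, 0, 8, 0] -> [0, 0, 0, 8]  score +0 (running 0)
row 2: [0, 16, 2, 16] -> [0, 16, 2, 16]  score +0 (running 0)
row 3: [0, 64, 64, 0] -> [0, 0, 0, 128]  score +128 (running 128)
Board after move:
  0   0   0   8
  0   0   0   8
  0  16   2  16
  0   0   0 128

Answer: 128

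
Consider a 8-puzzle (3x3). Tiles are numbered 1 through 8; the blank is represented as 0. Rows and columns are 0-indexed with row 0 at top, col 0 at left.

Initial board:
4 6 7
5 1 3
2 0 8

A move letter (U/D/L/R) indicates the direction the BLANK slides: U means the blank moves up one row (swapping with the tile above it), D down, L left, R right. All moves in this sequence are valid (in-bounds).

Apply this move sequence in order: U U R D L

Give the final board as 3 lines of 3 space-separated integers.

After move 1 (U):
4 6 7
5 0 3
2 1 8

After move 2 (U):
4 0 7
5 6 3
2 1 8

After move 3 (R):
4 7 0
5 6 3
2 1 8

After move 4 (D):
4 7 3
5 6 0
2 1 8

After move 5 (L):
4 7 3
5 0 6
2 1 8

Answer: 4 7 3
5 0 6
2 1 8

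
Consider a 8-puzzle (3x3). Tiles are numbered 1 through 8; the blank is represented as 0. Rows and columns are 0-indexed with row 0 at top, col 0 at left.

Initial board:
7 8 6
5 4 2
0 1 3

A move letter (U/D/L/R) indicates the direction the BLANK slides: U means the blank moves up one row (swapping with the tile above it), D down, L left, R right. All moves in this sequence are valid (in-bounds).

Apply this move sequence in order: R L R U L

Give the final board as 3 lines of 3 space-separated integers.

Answer: 7 8 6
0 5 2
1 4 3

Derivation:
After move 1 (R):
7 8 6
5 4 2
1 0 3

After move 2 (L):
7 8 6
5 4 2
0 1 3

After move 3 (R):
7 8 6
5 4 2
1 0 3

After move 4 (U):
7 8 6
5 0 2
1 4 3

After move 5 (L):
7 8 6
0 5 2
1 4 3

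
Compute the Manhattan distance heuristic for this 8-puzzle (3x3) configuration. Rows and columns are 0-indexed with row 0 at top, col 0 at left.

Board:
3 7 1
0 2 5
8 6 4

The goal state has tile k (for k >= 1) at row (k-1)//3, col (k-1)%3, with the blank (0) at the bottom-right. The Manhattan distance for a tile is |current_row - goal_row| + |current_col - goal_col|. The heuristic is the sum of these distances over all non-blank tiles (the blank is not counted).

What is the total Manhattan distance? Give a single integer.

Tile 3: at (0,0), goal (0,2), distance |0-0|+|0-2| = 2
Tile 7: at (0,1), goal (2,0), distance |0-2|+|1-0| = 3
Tile 1: at (0,2), goal (0,0), distance |0-0|+|2-0| = 2
Tile 2: at (1,1), goal (0,1), distance |1-0|+|1-1| = 1
Tile 5: at (1,2), goal (1,1), distance |1-1|+|2-1| = 1
Tile 8: at (2,0), goal (2,1), distance |2-2|+|0-1| = 1
Tile 6: at (2,1), goal (1,2), distance |2-1|+|1-2| = 2
Tile 4: at (2,2), goal (1,0), distance |2-1|+|2-0| = 3
Sum: 2 + 3 + 2 + 1 + 1 + 1 + 2 + 3 = 15

Answer: 15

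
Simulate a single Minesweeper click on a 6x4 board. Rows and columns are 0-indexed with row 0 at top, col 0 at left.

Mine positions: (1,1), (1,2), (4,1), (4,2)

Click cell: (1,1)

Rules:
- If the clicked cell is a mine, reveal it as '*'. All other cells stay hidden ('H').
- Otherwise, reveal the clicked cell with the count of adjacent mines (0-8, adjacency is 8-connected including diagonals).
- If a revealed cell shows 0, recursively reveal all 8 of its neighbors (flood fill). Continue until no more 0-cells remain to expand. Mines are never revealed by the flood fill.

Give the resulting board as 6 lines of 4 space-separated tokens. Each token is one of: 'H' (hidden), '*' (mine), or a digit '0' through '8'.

H H H H
H * H H
H H H H
H H H H
H H H H
H H H H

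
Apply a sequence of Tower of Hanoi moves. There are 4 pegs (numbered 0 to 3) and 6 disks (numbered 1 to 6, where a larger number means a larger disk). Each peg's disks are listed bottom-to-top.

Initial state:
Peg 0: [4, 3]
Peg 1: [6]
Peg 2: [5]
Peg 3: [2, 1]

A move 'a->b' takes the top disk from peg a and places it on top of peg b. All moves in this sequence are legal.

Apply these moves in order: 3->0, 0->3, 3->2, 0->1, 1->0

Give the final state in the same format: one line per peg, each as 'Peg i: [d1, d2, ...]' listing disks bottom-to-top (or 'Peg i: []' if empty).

Answer: Peg 0: [4, 3]
Peg 1: [6]
Peg 2: [5, 1]
Peg 3: [2]

Derivation:
After move 1 (3->0):
Peg 0: [4, 3, 1]
Peg 1: [6]
Peg 2: [5]
Peg 3: [2]

After move 2 (0->3):
Peg 0: [4, 3]
Peg 1: [6]
Peg 2: [5]
Peg 3: [2, 1]

After move 3 (3->2):
Peg 0: [4, 3]
Peg 1: [6]
Peg 2: [5, 1]
Peg 3: [2]

After move 4 (0->1):
Peg 0: [4]
Peg 1: [6, 3]
Peg 2: [5, 1]
Peg 3: [2]

After move 5 (1->0):
Peg 0: [4, 3]
Peg 1: [6]
Peg 2: [5, 1]
Peg 3: [2]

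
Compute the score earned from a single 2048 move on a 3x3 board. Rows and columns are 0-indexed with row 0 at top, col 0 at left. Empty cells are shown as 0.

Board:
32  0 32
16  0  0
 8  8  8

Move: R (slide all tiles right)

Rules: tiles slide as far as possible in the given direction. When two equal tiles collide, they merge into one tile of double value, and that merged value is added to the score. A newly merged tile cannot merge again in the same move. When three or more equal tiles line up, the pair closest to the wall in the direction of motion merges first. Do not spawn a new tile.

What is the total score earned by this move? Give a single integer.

Slide right:
row 0: [32, 0, 32] -> [0, 0, 64]  score +64 (running 64)
row 1: [16, 0, 0] -> [0, 0, 16]  score +0 (running 64)
row 2: [8, 8, 8] -> [0, 8, 16]  score +16 (running 80)
Board after move:
 0  0 64
 0  0 16
 0  8 16

Answer: 80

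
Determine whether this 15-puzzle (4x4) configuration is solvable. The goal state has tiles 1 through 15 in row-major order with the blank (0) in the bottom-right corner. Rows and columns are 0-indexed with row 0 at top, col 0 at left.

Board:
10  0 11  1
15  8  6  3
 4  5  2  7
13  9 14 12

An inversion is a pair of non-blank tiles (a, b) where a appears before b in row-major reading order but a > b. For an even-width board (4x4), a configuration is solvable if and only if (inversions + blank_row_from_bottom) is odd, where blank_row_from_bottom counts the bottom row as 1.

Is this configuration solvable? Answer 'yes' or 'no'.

Inversions: 45
Blank is in row 0 (0-indexed from top), which is row 4 counting from the bottom (bottom = 1).
45 + 4 = 49, which is odd, so the puzzle is solvable.

Answer: yes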